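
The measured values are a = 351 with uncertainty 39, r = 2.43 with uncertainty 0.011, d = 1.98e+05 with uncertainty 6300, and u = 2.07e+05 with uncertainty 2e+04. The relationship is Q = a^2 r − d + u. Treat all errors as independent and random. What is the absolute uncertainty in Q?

69800

Let p = a^2·r = 2.99e+05. δp/p = √((2·δa/a)² + (1·δr/r)²) = √(0.0494 + 2.05e-05) = 0.222, so δp = 66500.
Q = p − d + u: δQ = √(δp² + δd² + δu²) = √(4.43e+09 + 3.97e+07 + 4e+08) = 69800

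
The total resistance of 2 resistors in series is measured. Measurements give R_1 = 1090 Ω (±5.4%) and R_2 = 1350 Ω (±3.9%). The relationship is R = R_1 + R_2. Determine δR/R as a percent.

Sums and differences: (δR)² = Σ (cᵢ δxᵢ)².
  (δR_1)² = 3460;  (δR_2)² = 2770
δR = √(6240) = 79.0 Ω
R = 2440 Ω, so δR/R = 79.0/2440 = 0.0324.

3.24%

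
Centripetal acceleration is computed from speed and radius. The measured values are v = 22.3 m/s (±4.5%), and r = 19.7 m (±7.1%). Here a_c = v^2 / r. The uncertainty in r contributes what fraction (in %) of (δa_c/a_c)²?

38.4%

(δa_c/a_c)² = (2·δv/v)² + (-1·δr/r)²
  v term: (2×0.0450)² = 0.00810
  r term: (-1×0.0710)² = 0.00504
Total = 0.0131. Share from r = 0.00504/0.0131 = 0.384.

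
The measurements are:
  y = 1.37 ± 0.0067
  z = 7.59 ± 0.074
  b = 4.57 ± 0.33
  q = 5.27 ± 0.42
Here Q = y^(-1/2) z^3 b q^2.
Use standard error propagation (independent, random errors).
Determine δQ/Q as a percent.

Since Q is a product/quotient, work with relative uncertainties:
  (−½·δy/y)² = (-0.5×0.00489)² = 5.98e-06;  (3·δz/z)² = (3×0.00975)² = 0.000856;  (1·δb/b)² = (1×0.0722)² = 0.00521;  (2·δq/q)² = (2×0.0797)² = 0.0254
δQ/Q = √(0.0315) = 0.177

17.7%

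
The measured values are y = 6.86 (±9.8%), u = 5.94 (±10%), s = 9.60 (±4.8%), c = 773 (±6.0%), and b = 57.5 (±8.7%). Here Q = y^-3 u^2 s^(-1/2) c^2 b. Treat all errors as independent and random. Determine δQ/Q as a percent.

Q is a product of powers, so relative uncertainties combine in quadrature:
  (-3·δy/y)² = (-3×0.0980)² = 0.0864;  (2·δu/u)² = (2×0.100)² = 0.0400;  (−½·δs/s)² = (-0.5×0.0480)² = 0.000576;  (2·δc/c)² = (2×0.0600)² = 0.0144;  (1·δb/b)² = (1×0.0870)² = 0.00757
δQ/Q = √(0.149) = 0.386

38.6%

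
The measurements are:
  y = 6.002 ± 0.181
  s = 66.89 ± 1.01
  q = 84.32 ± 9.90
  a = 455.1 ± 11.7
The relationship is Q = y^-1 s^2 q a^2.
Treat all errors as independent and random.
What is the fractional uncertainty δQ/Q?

For a monomial Q ∝ y^-1, s^2, q, a^2, fractional errors add in quadrature:
  (-1·δy/y)² = (-1×0.0302)² = 0.000909;  (2·δs/s)² = (2×0.0151)² = 0.000912;  (1·δq/q)² = (1×0.117)² = 0.0138;  (2·δa/a)² = (2×0.0257)² = 0.00264
δQ/Q = √(0.0183) = 0.135

0.135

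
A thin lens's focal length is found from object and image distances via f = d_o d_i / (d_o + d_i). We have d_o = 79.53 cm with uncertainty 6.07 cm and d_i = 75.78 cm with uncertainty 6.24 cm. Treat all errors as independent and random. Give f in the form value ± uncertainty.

∂f/∂d_o = (d_i/(d_o+d_i))² = 0.238;  ∂f/∂d_i = (d_o/(d_o+d_i))² = 0.262
δf = √((∂f/∂d_o · δd_o)² + (∂f/∂d_i · δd_i)²) = √(2.09 + 2.68) = 2.18 cm
f = 38.80 cm.

38.80 ± 2.18 cm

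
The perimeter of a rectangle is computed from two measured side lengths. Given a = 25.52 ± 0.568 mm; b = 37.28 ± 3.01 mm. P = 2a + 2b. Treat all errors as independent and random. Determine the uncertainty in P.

6.13 mm

Each term contributes (cᵢ δxᵢ)² to (δP)²:
  (2·δa)² = 1.29;  (2·δb)² = 36.2
δP = √(37.5) = 6.13 mm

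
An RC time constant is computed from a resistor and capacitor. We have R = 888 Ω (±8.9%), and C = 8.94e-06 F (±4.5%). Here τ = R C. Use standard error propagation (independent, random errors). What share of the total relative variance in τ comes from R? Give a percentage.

79.6%

(δτ/τ)² = (1·δR/R)² + (1·δC/C)²
  R term: (1×0.0890)² = 0.00792
  C term: (1×0.0450)² = 0.00202
Total = 0.00995. Share from R = 0.00792/0.00995 = 0.796.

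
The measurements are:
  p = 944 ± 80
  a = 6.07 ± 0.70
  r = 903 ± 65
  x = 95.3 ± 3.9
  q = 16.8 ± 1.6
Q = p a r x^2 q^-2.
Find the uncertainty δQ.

4.36e+07

Q is a product of powers, so relative uncertainties combine in quadrature:
  (1·δp/p)² = (1×0.0847)² = 0.00718;  (1·δa/a)² = (1×0.115)² = 0.0133;  (1·δr/r)² = (1×0.0720)² = 0.00518;  (2·δx/x)² = (2×0.0409)² = 0.00670;  (-2·δq/q)² = (-2×0.0952)² = 0.0363
δQ/Q = √(0.0686) = 0.262
Q = 1.67e+08, so δQ = 0.262 × 1.67e+08 = 4.36e+07.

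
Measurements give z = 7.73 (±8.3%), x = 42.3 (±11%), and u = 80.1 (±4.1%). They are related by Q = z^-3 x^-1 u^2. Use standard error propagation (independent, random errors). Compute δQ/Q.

0.284

Q is a product of powers, so relative uncertainties combine in quadrature:
  (-3·δz/z)² = (-3×0.0830)² = 0.0620;  (-1·δx/x)² = (-1×0.110)² = 0.0121;  (2·δu/u)² = (2×0.0410)² = 0.00672
δQ/Q = √(0.0808) = 0.284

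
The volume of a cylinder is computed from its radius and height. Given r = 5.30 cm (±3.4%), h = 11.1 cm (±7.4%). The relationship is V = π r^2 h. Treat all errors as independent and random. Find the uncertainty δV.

98.4 cm^3

Each factor contributes (exponent × relative error)² to (δV/V)²:
  (2·δr/r)² = (2×0.0340)² = 0.00462;  (1·δh/h)² = (1×0.0740)² = 0.00548
δV/V = √(0.0101) = 0.100
V = 980 cm^3, so δV = 0.100 × 980 = 98.4 cm^3.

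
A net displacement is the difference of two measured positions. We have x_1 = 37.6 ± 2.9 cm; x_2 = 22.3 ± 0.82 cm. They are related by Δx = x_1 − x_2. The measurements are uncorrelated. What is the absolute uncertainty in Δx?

Δx is a linear combination, so absolute uncertainties add in quadrature:
  (δx_1)² = 8.41;  (δx_2)² = 0.672
δΔx = √(9.08) = 3.01 cm

3.01 cm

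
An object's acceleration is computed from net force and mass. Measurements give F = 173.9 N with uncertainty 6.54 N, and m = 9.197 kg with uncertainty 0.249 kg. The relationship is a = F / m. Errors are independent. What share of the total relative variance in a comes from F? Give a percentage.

(δa/a)² = (1·δF/F)² + (-1·δm/m)²
  F term: (1×0.0376)² = 0.00141
  m term: (-1×0.0271)² = 0.000733
Total = 0.00215. Share from F = 0.00141/0.00215 = 0.659.

65.9%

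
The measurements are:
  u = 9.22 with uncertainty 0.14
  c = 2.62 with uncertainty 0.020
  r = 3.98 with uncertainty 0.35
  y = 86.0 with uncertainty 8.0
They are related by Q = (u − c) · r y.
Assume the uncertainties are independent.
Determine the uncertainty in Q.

Let w = u − c = 6.60. δw = √(δu² + δc²) = √(0.0196 + 0.000400) = 0.141, so δw/w = 0.0214.
Q is then a monomial in w, r, y:
δQ/Q = √((δw/w)² + (1·δr/r)² + (1·δy/y)²) = √(0.000459 + 0.00773 + 0.00865) = 0.130
Q = 2260, so δQ = 0.130 × 2260 = 293.

293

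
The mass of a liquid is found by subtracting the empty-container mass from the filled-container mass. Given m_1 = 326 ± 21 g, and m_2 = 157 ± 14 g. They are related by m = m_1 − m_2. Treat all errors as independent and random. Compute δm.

For a sum/difference, combine absolute errors in quadrature:
  (δm_1)² = 441;  (δm_2)² = 196
δm = √(637) = 25.2 g

25.2 g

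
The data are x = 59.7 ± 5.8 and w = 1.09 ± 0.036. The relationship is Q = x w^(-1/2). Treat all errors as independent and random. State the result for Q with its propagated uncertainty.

57.2 ± 5.64

Products/powers → add relative errors in quadrature, weighted by exponent:
  (1·δx/x)² = (1×0.0972)² = 0.00944;  (−½·δw/w)² = (-0.5×0.0330)² = 0.000273
δQ/Q = √(0.00971) = 0.0985
Q = 57.2, so δQ = 0.0985 × 57.2 = 5.64.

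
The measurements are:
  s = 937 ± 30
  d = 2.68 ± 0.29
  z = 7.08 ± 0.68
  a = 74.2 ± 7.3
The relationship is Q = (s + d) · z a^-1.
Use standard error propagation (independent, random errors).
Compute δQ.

Let u = s + d = 940. δu = √(δs² + δd²) = √(900 + 0.0841) = 30.0, so δu/u = 0.0319.
Q is then a monomial in u, z, a:
δQ/Q = √((δu/u)² + (1·δz/z)² + (-1·δa/a)²) = √(0.00102 + 0.00922 + 0.00968) = 0.141
Q = 89.7, so δQ = 0.141 × 89.7 = 12.7.

12.7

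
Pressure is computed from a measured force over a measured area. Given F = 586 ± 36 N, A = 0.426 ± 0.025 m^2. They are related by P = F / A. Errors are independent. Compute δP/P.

For a monomial P ∝ F, A^-1, fractional errors add in quadrature:
  (1·δF/F)² = (1×0.0614)² = 0.00377;  (-1·δA/A)² = (-1×0.0587)² = 0.00344
δP/P = √(0.00722) = 0.0850

0.0850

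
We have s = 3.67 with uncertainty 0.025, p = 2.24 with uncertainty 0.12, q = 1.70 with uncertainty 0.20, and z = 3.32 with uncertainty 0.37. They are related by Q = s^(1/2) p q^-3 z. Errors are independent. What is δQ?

1.08

Each factor contributes (exponent × relative error)² to (δQ/Q)²:
  (½·δs/s)² = (0.5×0.00681)² = 1.16e-05;  (1·δp/p)² = (1×0.0536)² = 0.00287;  (-3·δq/q)² = (-3×0.118)² = 0.125;  (1·δz/z)² = (1×0.111)² = 0.0124
δQ/Q = √(0.140) = 0.374
Q = 2.90, so δQ = 0.374 × 2.90 = 1.08.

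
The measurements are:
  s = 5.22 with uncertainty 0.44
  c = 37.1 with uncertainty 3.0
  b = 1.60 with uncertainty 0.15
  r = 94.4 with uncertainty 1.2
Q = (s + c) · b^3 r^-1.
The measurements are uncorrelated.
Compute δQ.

Let u = s + c = 42.3. δu = √(δs² + δc²) = √(0.194 + 9.00) = 3.03, so δu/u = 0.0716.
Q is then a monomial in u, b, r:
δQ/Q = √((δu/u)² + (3·δb/b)² + (-1·δr/r)²) = √(0.00513 + 0.0791 + 0.000162) = 0.291
Q = 1.84, so δQ = 0.291 × 1.84 = 0.533.

0.533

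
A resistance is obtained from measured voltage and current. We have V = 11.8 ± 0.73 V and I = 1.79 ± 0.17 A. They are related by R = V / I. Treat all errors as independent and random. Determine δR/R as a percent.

11.3%

Products/powers → add relative errors in quadrature, weighted by exponent:
  (1·δV/V)² = (1×0.0619)² = 0.00383;  (-1·δI/I)² = (-1×0.0950)² = 0.00902
δR/R = √(0.0128) = 0.113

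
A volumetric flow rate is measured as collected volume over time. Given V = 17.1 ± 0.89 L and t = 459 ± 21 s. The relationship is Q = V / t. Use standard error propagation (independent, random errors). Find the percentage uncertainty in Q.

6.93%

Relative error in a monomial: (δQ/Q)² = Σ (nᵢ · δxᵢ/xᵢ)².
  (1·δV/V)² = (1×0.0520)² = 0.00271;  (-1·δt/t)² = (-1×0.0458)² = 0.00209
δQ/Q = √(0.00480) = 0.0693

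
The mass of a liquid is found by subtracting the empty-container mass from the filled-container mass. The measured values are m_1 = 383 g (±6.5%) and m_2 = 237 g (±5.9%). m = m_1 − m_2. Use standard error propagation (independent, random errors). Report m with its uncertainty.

146 ± 28.6 g

Each term contributes (cᵢ δxᵢ)² to (δm)²:
  (δm_1)² = 620;  (δm_2)² = 196
δm = √(815) = 28.6 g
m = 146 g.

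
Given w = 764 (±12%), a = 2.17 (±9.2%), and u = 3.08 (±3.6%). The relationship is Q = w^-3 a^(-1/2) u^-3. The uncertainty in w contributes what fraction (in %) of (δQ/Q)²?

90.4%

(δQ/Q)² = (-3·δw/w)² + (−½·δa/a)² + (-3·δu/u)²
  w term: (-3×0.120)² = 0.130
  a term: (-0.5×0.0920)² = 0.00212
  u term: (-3×0.0360)² = 0.0117
Total = 0.143. Share from w = 0.130/0.143 = 0.904.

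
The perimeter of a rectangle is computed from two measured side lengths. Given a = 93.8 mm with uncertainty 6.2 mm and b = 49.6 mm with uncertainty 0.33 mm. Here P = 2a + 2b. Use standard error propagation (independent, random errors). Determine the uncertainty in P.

12.4 mm

P is a linear combination, so absolute uncertainties add in quadrature:
  (2·δa)² = 154;  (2·δb)² = 0.436
δP = √(154) = 12.4 mm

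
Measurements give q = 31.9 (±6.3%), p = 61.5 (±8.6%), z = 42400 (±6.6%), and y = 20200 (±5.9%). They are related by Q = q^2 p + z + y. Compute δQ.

10000

Let w = q^2·p = 62600. δw/w = √((2·δq/q)² + (1·δp/p)²) = √(0.0159 + 0.00740) = 0.153, so δw = 9550.
Q = w + z + y: δQ = √(δw² + δz² + δy²) = √(9.11e+07 + 7.83e+06 + 1.42e+06) = 10000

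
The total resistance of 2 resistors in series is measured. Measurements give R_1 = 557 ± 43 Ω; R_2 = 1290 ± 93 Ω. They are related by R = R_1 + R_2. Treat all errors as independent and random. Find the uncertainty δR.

102 Ω

R is a linear combination, so absolute uncertainties add in quadrature:
  (δR_1)² = 1850;  (δR_2)² = 8650
δR = √(10500) = 102 Ω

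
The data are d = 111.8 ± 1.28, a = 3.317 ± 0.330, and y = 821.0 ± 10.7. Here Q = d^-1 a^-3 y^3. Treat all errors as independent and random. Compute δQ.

40900

Each factor contributes (exponent × relative error)² to (δQ/Q)²:
  (-1·δd/d)² = (-1×0.0114)² = 0.000131;  (-3·δa/a)² = (-3×0.0995)² = 0.0891;  (3·δy/y)² = (3×0.0130)² = 0.00153
δQ/Q = √(0.0907) = 0.301
Q = 135600, so δQ = 0.301 × 135600 = 40900.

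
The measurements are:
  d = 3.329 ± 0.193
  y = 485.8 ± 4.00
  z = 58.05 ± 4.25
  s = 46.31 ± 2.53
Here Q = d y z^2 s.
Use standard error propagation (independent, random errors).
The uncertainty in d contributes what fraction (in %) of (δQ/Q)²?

12.1%

(δQ/Q)² = (1·δd/d)² + (1·δy/y)² + (2·δz/z)² + (1·δs/s)²
  d term: (1×0.0580)² = 0.00336
  y term: (1×0.00823)² = 6.78e-05
  z term: (2×0.0732)² = 0.0214
  s term: (1×0.0546)² = 0.00298
Total = 0.0279. Share from d = 0.00336/0.0279 = 0.121.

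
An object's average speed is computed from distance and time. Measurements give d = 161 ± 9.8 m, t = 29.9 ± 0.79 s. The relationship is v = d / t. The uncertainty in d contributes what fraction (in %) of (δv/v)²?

(δv/v)² = (1·δd/d)² + (-1·δt/t)²
  d term: (1×0.0609)² = 0.00371
  t term: (-1×0.0264)² = 0.000698
Total = 0.00440. Share from d = 0.00371/0.00440 = 0.841.

84.1%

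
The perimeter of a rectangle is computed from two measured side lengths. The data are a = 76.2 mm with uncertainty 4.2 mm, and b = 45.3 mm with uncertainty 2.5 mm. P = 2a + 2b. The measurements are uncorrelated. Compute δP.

9.78 mm

For a sum/difference, combine absolute errors in quadrature:
  (2·δa)² = 70.6;  (2·δb)² = 25.0
δP = √(95.6) = 9.78 mm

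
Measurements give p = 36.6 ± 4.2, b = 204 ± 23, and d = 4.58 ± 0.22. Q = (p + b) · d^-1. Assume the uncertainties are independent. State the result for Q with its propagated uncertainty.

Let u = p + b = 241. δu = √(δp² + δb²) = √(17.6 + 529) = 23.4, so δu/u = 0.0972.
Q is then a monomial in u, d:
δQ/Q = √((δu/u)² + (-1·δd/d)²) = √(0.00944 + 0.00231) = 0.108
Q = 52.5, so δQ = 0.108 × 52.5 = 5.69.

52.5 ± 5.69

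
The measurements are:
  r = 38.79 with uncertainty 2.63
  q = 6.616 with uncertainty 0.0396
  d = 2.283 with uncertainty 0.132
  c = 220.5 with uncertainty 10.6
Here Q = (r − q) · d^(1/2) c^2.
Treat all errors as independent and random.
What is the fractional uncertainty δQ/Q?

0.129

Let u = r − q = 32.17. δu = √(δr² + δq²) = √(6.92 + 0.00157) = 2.63, so δu/u = 0.0818.
Q is then a monomial in u, d, c:
δQ/Q = √((δu/u)² + (½·δd/d)² + (2·δc/c)²) = √(0.00668 + 0.000836 + 0.00924) = 0.129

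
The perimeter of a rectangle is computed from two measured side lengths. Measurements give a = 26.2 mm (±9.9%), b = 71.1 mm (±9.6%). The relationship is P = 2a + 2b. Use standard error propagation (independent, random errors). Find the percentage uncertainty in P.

Sums and differences: (δP)² = Σ (cᵢ δxᵢ)².
  (2·δa)² = 26.9;  (2·δb)² = 186
δP = √(213) = 14.6 mm
P = 195 mm, so δP/P = 14.6/195 = 0.0750.

7.50%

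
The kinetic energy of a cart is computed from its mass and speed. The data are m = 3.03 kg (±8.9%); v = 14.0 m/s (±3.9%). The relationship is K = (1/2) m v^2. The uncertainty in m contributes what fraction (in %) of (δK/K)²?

(δK/K)² = (1·δm/m)² + (2·δv/v)²
  m term: (1×0.0890)² = 0.00792
  v term: (2×0.0390)² = 0.00608
Total = 0.0140. Share from m = 0.00792/0.0140 = 0.566.

56.6%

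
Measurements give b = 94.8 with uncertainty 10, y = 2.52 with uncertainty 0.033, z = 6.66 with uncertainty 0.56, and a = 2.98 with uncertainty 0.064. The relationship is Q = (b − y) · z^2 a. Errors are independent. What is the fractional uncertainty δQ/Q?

0.201

Let u = b − y = 92.3. δu = √(δb² + δy²) = √(100 + 0.00109) = 10.0, so δu/u = 0.108.
Q is then a monomial in u, z, a:
δQ/Q = √((δu/u)² + (2·δz/z)² + (1·δa/a)²) = √(0.0117 + 0.0283 + 0.000461) = 0.201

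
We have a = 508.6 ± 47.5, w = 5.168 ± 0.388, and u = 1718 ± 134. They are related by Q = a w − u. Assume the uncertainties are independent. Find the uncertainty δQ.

342

Let p = a·w = 2628. δp/p = √((1·δa/a)² + (1·δw/w)²) = √(0.00872 + 0.00564) = 0.120, so δp = 315.
Q = p − u: δQ = √(δp² + δu²) = √(99200 + 18000) = 342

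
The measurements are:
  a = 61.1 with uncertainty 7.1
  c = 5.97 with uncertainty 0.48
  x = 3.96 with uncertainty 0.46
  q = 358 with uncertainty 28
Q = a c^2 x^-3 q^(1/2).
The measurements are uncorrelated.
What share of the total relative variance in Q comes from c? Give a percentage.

15.9%

(δQ/Q)² = (1·δa/a)² + (2·δc/c)² + (-3·δx/x)² + (½·δq/q)²
  a term: (1×0.116)² = 0.0135
  c term: (2×0.0804)² = 0.0259
  x term: (-3×0.116)² = 0.121
  q term: (0.5×0.0782)² = 0.00153
Total = 0.162. Share from c = 0.0259/0.162 = 0.159.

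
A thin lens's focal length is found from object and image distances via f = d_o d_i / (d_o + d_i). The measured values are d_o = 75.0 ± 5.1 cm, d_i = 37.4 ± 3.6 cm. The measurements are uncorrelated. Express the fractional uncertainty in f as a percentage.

6.81%

∂f/∂d_o = (d_i/(d_o+d_i))² = 0.111;  ∂f/∂d_i = (d_o/(d_o+d_i))² = 0.445
δf = √((∂f/∂d_o · δd_o)² + (∂f/∂d_i · δd_i)²) = √(0.319 + 2.57) = 1.70 cm
f = 25.0 cm, so δf/f = 1.70/25.0 = 0.0681.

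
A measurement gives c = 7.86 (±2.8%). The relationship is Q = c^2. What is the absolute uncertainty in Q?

3.46

Q ∝ c^2, so δQ/Q = |2| · δc/c = 2 × 0.0280 = 0.0560.
Q = 61.8, so δQ = 0.0560 × 61.8 = 3.46.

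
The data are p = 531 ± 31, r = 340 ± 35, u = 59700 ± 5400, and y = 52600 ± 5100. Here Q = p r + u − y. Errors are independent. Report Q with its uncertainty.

(1.88 ± 0.226) × 10^5

Let w = p·r = 1.81e+05. δw/w = √((1·δp/p)² + (1·δr/r)²) = √(0.00341 + 0.0106) = 0.118, so δw = 21400.
Q = w + u − y: δQ = √(δw² + δu² + δy²) = √(4.56e+08 + 2.92e+07 + 2.6e+07) = 22600
Q = 1.88e+05.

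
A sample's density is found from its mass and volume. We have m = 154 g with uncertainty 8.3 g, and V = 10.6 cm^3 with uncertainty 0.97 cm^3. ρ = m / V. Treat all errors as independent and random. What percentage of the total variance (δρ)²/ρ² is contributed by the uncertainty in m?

(δρ/ρ)² = (1·δm/m)² + (-1·δV/V)²
  m term: (1×0.0539)² = 0.00290
  V term: (-1×0.0915)² = 0.00837
Total = 0.0113. Share from m = 0.00290/0.0113 = 0.258.

25.8%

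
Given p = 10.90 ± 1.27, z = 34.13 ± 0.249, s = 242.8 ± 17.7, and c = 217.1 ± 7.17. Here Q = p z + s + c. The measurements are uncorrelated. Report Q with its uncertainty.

831.9 ± 47.4

Let w = p·z = 372.0. δw/w = √((1·δp/p)² + (1·δz/z)²) = √(0.0136 + 5.32e-05) = 0.117, so δw = 43.4.
Q = w + s + c: δQ = √(δw² + δs² + δc²) = √(1890 + 313 + 51.4) = 47.4
Q = 831.9.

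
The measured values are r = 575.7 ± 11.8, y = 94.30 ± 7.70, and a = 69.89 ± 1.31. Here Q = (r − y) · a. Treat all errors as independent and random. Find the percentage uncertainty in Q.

Let u = r − y = 481.4. δu = √(δr² + δy²) = √(139 + 59.3) = 14.1, so δu/u = 0.0293.
Q is then a monomial in u, a:
δQ/Q = √((δu/u)² + (1·δa/a)²) = √(0.000857 + 0.000351) = 0.0348

3.48%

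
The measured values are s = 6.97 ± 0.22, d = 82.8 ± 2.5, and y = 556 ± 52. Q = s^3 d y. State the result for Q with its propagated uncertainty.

Each factor contributes (exponent × relative error)² to (δQ/Q)²:
  (3·δs/s)² = (3×0.0316)² = 0.00897;  (1·δd/d)² = (1×0.0302)² = 0.000912;  (1·δy/y)² = (1×0.0935)² = 0.00875
δQ/Q = √(0.0186) = 0.136
Q = 1.56e+07, so δQ = 0.136 × 1.56e+07 = 2.13e+06.

(1.56 ± 0.213) × 10^7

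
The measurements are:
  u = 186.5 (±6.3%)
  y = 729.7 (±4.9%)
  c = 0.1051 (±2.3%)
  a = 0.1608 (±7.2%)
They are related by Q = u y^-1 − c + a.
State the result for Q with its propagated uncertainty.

Let p = u·y^-1 = 0.2556. δp/p = √((1·δu/u)² + (-1·δy/y)²) = √(0.00397 + 0.00240) = 0.0798, so δp = 0.0204.
Q = p − c + a: δQ = √(δp² + δc² + δa²) = √(0.000416 + 5.84e-06 + 0.000134) = 0.0236
Q = 0.3113.

0.3113 ± 0.0236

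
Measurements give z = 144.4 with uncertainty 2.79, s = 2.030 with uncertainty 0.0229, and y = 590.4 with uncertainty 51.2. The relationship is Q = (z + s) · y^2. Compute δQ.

Let u = z + s = 146.4. δu = √(δz² + δs²) = √(7.78 + 0.000524) = 2.79, so δu/u = 0.0191.
Q is then a monomial in u, y:
δQ/Q = √((δu/u)² + (2·δy/y)²) = √(0.000363 + 0.0301) = 0.174
Q = 5.104e+07, so δQ = 0.174 × 5.104e+07 = 8.91e+06.

8.91e+06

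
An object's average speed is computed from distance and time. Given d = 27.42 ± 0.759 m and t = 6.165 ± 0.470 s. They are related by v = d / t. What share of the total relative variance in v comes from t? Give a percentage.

88.4%

(δv/v)² = (1·δd/d)² + (-1·δt/t)²
  d term: (1×0.0277)² = 0.000766
  t term: (-1×0.0762)² = 0.00581
Total = 0.00658. Share from t = 0.00581/0.00658 = 0.884.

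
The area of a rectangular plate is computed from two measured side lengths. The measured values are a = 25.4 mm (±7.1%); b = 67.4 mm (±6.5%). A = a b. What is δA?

Products/powers → add relative errors in quadrature, weighted by exponent:
  (1·δa/a)² = (1×0.0710)² = 0.00504;  (1·δb/b)² = (1×0.0650)² = 0.00423
δA/A = √(0.00927) = 0.0963
A = 1710 mm^2, so δA = 0.0963 × 1710 = 165 mm^2.

165 mm^2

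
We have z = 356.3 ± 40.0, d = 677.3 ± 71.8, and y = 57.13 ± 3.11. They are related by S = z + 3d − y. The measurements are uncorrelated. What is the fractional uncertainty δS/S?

0.0940

S is a linear combination, so absolute uncertainties add in quadrature:
  (δz)² = 1600;  (3·δd)² = 46400;  (δy)² = 9.67
δS = √(48000) = 219
S = 2331, so δS/S = 219/2331 = 0.0940.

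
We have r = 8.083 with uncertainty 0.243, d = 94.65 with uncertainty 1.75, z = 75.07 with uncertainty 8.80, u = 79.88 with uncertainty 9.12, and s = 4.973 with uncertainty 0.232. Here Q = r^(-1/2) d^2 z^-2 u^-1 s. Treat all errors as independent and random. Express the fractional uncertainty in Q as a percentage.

26.8%

Products/powers → add relative errors in quadrature, weighted by exponent:
  (−½·δr/r)² = (-0.5×0.0301)² = 0.000226;  (2·δd/d)² = (2×0.0185)² = 0.00137;  (-2·δz/z)² = (-2×0.117)² = 0.0550;  (-1·δu/u)² = (-1×0.114)² = 0.0130;  (1·δs/s)² = (1×0.0467)² = 0.00218
δQ/Q = √(0.0718) = 0.268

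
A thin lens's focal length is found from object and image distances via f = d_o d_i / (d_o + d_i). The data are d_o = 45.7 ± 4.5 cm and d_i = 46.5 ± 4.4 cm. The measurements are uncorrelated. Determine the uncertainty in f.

1.57 cm

∂f/∂d_o = (d_i/(d_o+d_i))² = 0.254;  ∂f/∂d_i = (d_o/(d_o+d_i))² = 0.246
δf = √((∂f/∂d_o · δd_o)² + (∂f/∂d_i · δd_i)²) = √(1.31 + 1.17) = 1.57 cm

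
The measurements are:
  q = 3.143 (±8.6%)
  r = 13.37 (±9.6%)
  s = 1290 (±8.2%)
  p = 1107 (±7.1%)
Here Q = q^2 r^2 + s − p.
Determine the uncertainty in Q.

Let w = q^2·r^2 = 1766. δw/w = √((2·δq/q)² + (2·δr/r)²) = √(0.0296 + 0.0369) = 0.258, so δw = 455.
Q = w + s − p: δQ = √(δw² + δs² + δp²) = √(2.07e+05 + 11200 + 6180) = 474

474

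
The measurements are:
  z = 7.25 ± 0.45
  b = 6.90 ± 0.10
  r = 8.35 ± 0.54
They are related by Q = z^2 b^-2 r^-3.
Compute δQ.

Q is a product of powers, so relative uncertainties combine in quadrature:
  (2·δz/z)² = (2×0.0621)² = 0.0154;  (-2·δb/b)² = (-2×0.0145)² = 0.000840;  (-3·δr/r)² = (-3×0.0647)² = 0.0376
δQ/Q = √(0.0539) = 0.232
Q = 0.00190, so δQ = 0.232 × 0.00190 = 0.000440.

0.000440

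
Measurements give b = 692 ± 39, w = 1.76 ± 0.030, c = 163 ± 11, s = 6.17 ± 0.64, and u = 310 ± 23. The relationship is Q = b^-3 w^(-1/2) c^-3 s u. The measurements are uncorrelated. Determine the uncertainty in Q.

2.94e-13

For a monomial Q ∝ b^-3, w^(-1/2), c^-3, s, u, fractional errors add in quadrature:
  (-3·δb/b)² = (-3×0.0564)² = 0.0286;  (−½·δw/w)² = (-0.5×0.0170)² = 7.26e-05;  (-3·δc/c)² = (-3×0.0675)² = 0.0410;  (1·δs/s)² = (1×0.104)² = 0.0108;  (1·δu/u)² = (1×0.0742)² = 0.00550
δQ/Q = √(0.0859) = 0.293
Q = 1e-12, so δQ = 0.293 × 1e-12 = 2.94e-13.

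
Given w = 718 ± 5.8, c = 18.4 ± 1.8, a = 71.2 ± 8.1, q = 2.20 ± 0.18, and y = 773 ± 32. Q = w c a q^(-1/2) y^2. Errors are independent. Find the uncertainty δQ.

6.68e+10

Since Q is a product/quotient, work with relative uncertainties:
  (1·δw/w)² = (1×0.00808)² = 6.53e-05;  (1·δc/c)² = (1×0.0978)² = 0.00957;  (1·δa/a)² = (1×0.114)² = 0.0129;  (−½·δq/q)² = (-0.5×0.0818)² = 0.00167;  (2·δy/y)² = (2×0.0414)² = 0.00685
δQ/Q = √(0.0311) = 0.176
Q = 3.79e+11, so δQ = 0.176 × 3.79e+11 = 6.68e+10.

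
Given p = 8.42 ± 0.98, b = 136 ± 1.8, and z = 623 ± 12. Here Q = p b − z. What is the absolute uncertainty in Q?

135

Let w = p·b = 1150. δw/w = √((1·δp/p)² + (1·δb/b)²) = √(0.0135 + 0.000175) = 0.117, so δw = 134.
Q = w − z: δQ = √(δw² + δz²) = √(18000 + 144) = 135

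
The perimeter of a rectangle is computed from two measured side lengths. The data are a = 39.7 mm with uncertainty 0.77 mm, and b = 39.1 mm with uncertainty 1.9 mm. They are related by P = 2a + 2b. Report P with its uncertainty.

P is a linear combination, so absolute uncertainties add in quadrature:
  (2·δa)² = 2.37;  (2·δb)² = 14.4
δP = √(16.8) = 4.10 mm
P = 158 mm.

158 ± 4.10 mm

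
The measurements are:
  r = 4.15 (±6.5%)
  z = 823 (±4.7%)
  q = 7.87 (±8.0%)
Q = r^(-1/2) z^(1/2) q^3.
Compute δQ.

1670

Products/powers → add relative errors in quadrature, weighted by exponent:
  (−½·δr/r)² = (-0.5×0.0650)² = 0.00106;  (½·δz/z)² = (0.5×0.0470)² = 0.000552;  (3·δq/q)² = (3×0.0800)² = 0.0576
δQ/Q = √(0.0592) = 0.243
Q = 6860, so δQ = 0.243 × 6860 = 1670.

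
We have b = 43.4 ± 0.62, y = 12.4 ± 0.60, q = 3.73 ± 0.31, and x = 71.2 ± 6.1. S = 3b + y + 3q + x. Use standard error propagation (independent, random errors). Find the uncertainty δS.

6.47

Each term contributes (cᵢ δxᵢ)² to (δS)²:
  (3·δb)² = 3.46;  (δy)² = 0.360;  (3·δq)² = 0.865;  (δx)² = 37.2
δS = √(41.9) = 6.47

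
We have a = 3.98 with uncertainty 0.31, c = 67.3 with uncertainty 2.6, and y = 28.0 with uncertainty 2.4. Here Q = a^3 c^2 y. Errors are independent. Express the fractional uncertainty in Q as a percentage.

26.1%

Products/powers → add relative errors in quadrature, weighted by exponent:
  (3·δa/a)² = (3×0.0779)² = 0.0546;  (2·δc/c)² = (2×0.0386)² = 0.00597;  (1·δy/y)² = (1×0.0857)² = 0.00735
δQ/Q = √(0.0679) = 0.261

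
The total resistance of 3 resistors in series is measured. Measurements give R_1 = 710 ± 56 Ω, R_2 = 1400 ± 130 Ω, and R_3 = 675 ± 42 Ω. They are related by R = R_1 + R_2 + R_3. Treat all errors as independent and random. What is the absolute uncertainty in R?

Sums and differences: (δR)² = Σ (cᵢ δxᵢ)².
  (δR_1)² = 3140;  (δR_2)² = 16900;  (δR_3)² = 1760
δR = √(21800) = 148 Ω

148 Ω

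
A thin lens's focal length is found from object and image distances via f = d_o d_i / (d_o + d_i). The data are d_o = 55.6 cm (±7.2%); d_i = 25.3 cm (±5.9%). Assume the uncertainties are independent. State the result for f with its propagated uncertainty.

∂f/∂d_o = (d_i/(d_o+d_i))² = 0.0978;  ∂f/∂d_i = (d_o/(d_o+d_i))² = 0.472
δf = √((∂f/∂d_o · δd_o)² + (∂f/∂d_i · δd_i)²) = √(0.153 + 0.497) = 0.806 cm
f = 17.4 cm.

17.4 ± 0.806 cm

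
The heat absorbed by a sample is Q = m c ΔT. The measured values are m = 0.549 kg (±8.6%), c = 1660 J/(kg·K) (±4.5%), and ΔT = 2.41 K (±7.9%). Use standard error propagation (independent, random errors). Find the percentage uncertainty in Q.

12.5%

For a monomial Q ∝ m, c, ΔT, fractional errors add in quadrature:
  (1·δm/m)² = (1×0.0860)² = 0.00740;  (1·δc/c)² = (1×0.0450)² = 0.00202;  (1·δΔT/ΔT)² = (1×0.0790)² = 0.00624
δQ/Q = √(0.0157) = 0.125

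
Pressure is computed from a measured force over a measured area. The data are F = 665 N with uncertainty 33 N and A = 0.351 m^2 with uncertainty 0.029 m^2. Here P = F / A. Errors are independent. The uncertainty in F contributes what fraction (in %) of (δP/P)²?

(δP/P)² = (1·δF/F)² + (-1·δA/A)²
  F term: (1×0.0496)² = 0.00246
  A term: (-1×0.0826)² = 0.00683
Total = 0.00929. Share from F = 0.00246/0.00929 = 0.265.

26.5%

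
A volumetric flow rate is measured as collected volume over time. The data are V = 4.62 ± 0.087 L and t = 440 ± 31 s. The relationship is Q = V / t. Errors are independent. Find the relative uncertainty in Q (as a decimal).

Products/powers → add relative errors in quadrature, weighted by exponent:
  (1·δV/V)² = (1×0.0188)² = 0.000355;  (-1·δt/t)² = (-1×0.0705)² = 0.00496
δQ/Q = √(0.00532) = 0.0729

0.0729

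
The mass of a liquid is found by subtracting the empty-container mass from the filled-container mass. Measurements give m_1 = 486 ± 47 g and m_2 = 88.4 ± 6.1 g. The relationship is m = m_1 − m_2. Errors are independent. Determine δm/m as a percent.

11.9%

Sums and differences: (δm)² = Σ (cᵢ δxᵢ)².
  (δm_1)² = 2210;  (δm_2)² = 37.2
δm = √(2250) = 47.4 g
m = 398 g, so δm/m = 47.4/398 = 0.119.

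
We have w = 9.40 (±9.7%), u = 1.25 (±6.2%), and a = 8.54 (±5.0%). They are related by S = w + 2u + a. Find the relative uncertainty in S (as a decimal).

Absolute uncertainties add in quadrature for a linear combination:
  (δw)² = 0.831;  (2·δu)² = 0.0240;  (δa)² = 0.182
δS = √(1.04) = 1.02
S = 20.4, so δS/S = 1.02/20.4 = 0.0498.

0.0498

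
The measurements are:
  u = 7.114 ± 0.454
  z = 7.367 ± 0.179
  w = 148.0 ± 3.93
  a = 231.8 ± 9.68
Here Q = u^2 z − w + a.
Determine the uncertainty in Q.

49.6

Let p = u^2·z = 372.8. δp/p = √((2·δu/u)² + (1·δz/z)²) = √(0.0163 + 0.000590) = 0.130, so δp = 48.4.
Q = p − w + a: δQ = √(δp² + δw² + δa²) = √(2350 + 15.4 + 93.7) = 49.6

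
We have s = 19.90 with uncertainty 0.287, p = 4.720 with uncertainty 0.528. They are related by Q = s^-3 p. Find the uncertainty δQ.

Each factor contributes (exponent × relative error)² to (δQ/Q)²:
  (-3·δs/s)² = (-3×0.0144)² = 0.00187;  (1·δp/p)² = (1×0.112)² = 0.0125
δQ/Q = √(0.0144) = 0.120
Q = 0.0005989, so δQ = 0.120 × 0.0005989 = 7.18e-05.

7.18e-05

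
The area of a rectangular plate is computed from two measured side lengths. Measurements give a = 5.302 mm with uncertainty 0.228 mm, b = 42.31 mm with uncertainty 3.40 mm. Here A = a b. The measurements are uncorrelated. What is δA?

20.4 mm^2

Products/powers → add relative errors in quadrature, weighted by exponent:
  (1·δa/a)² = (1×0.0430)² = 0.00185;  (1·δb/b)² = (1×0.0804)² = 0.00646
δA/A = √(0.00831) = 0.0911
A = 224.3 mm^2, so δA = 0.0911 × 224.3 = 20.4 mm^2.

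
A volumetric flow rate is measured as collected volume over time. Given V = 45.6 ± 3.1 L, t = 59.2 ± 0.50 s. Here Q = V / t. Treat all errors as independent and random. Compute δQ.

0.0528 L/s

Q is a product of powers, so relative uncertainties combine in quadrature:
  (1·δV/V)² = (1×0.0680)² = 0.00462;  (-1·δt/t)² = (-1×0.00845)² = 7.13e-05
δQ/Q = √(0.00469) = 0.0685
Q = 0.770 L/s, so δQ = 0.0685 × 0.770 = 0.0528 L/s.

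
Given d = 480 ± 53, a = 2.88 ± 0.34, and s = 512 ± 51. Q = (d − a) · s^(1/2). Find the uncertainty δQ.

Let u = d − a = 477. δu = √(δd² + δa²) = √(2810 + 0.116) = 53.0, so δu/u = 0.111.
Q is then a monomial in u, s:
δQ/Q = √((δu/u)² + (½·δs/s)²) = √(0.0123 + 0.00248) = 0.122
Q = 10800, so δQ = 0.122 × 10800 = 1310.

1310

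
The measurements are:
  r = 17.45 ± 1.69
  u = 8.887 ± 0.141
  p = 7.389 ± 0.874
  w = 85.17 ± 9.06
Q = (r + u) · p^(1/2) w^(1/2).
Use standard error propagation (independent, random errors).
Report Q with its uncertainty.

Let h = r + u = 26.34. δh = √(δr² + δu²) = √(2.86 + 0.0199) = 1.70, so δh/h = 0.0644.
Q is then a monomial in h, p, w:
δQ/Q = √((δh/h)² + (½·δp/p)² + (½·δw/w)²) = √(0.00415 + 0.00350 + 0.00283) = 0.102
Q = 660.7, so δQ = 0.102 × 660.7 = 67.6.

660.7 ± 67.6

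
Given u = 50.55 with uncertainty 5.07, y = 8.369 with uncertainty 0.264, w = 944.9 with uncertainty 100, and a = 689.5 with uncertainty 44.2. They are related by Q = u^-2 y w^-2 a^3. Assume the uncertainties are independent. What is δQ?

0.422

For a monomial Q ∝ u^-2, y, w^-2, a^3, fractional errors add in quadrature:
  (-2·δu/u)² = (-2×0.100)² = 0.0402;  (1·δy/y)² = (1×0.0315)² = 0.000995;  (-2·δw/w)² = (-2×0.106)² = 0.0448;  (3·δa/a)² = (3×0.0641)² = 0.0370
δQ/Q = √(0.123) = 0.351
Q = 1.202, so δQ = 0.351 × 1.202 = 0.422.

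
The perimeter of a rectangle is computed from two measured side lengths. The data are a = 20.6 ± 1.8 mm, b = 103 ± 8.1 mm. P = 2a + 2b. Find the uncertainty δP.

P is a linear combination, so absolute uncertainties add in quadrature:
  (2·δa)² = 13.0;  (2·δb)² = 262
δP = √(275) = 16.6 mm

16.6 mm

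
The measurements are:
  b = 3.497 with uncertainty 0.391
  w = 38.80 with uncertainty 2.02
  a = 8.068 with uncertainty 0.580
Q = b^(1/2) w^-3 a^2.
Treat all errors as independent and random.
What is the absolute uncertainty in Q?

Q is a product of powers, so relative uncertainties combine in quadrature:
  (½·δb/b)² = (0.5×0.112)² = 0.00313;  (-3·δw/w)² = (-3×0.0521)² = 0.0244;  (2·δa/a)² = (2×0.0719)² = 0.0207
δQ/Q = √(0.0482) = 0.220
Q = 0.002084, so δQ = 0.220 × 0.002084 = 0.000457.

0.000457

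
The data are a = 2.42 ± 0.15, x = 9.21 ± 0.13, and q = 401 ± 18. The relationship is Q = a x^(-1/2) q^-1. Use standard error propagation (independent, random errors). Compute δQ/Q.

Since Q is a product/quotient, work with relative uncertainties:
  (1·δa/a)² = (1×0.0620)² = 0.00384;  (−½·δx/x)² = (-0.5×0.0141)² = 4.98e-05;  (-1·δq/q)² = (-1×0.0449)² = 0.00201
δQ/Q = √(0.00591) = 0.0769

0.0769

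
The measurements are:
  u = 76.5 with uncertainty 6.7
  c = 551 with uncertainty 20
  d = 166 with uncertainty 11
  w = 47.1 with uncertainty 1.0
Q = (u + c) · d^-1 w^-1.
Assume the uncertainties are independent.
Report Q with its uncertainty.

Let h = u + c = 628. δh = √(δu² + δc²) = √(44.9 + 400) = 21.1, so δh/h = 0.0336.
Q is then a monomial in h, d, w:
δQ/Q = √((δh/h)² + (-1·δd/d)² + (-1·δw/w)²) = √(0.00113 + 0.00439 + 0.000451) = 0.0773
Q = 0.0803, so δQ = 0.0773 × 0.0803 = 0.00620.

0.0803 ± 0.00620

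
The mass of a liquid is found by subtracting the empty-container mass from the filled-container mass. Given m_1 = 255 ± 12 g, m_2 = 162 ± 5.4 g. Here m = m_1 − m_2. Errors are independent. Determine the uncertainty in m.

For a sum/difference, combine absolute errors in quadrature:
  (δm_1)² = 144;  (δm_2)² = 29.2
δm = √(173) = 13.2 g

13.2 g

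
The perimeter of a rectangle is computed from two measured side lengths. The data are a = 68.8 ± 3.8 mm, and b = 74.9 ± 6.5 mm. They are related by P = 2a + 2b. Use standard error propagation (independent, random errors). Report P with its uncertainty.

287 ± 15.1 mm

Absolute uncertainties add in quadrature for a linear combination:
  (2·δa)² = 57.8;  (2·δb)² = 169
δP = √(227) = 15.1 mm
P = 287 mm.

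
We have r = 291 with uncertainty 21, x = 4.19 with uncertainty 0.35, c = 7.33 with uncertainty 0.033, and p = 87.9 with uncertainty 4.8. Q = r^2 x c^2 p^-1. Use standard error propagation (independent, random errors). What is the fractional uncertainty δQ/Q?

0.176

For a monomial Q ∝ r^2, x, c^2, p^-1, fractional errors add in quadrature:
  (2·δr/r)² = (2×0.0722)² = 0.0208;  (1·δx/x)² = (1×0.0835)² = 0.00698;  (2·δc/c)² = (2×0.00450)² = 8.11e-05;  (-1·δp/p)² = (-1×0.0546)² = 0.00298
δQ/Q = √(0.0309) = 0.176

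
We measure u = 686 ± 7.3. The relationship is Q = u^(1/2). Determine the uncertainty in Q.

Each factor contributes (exponent × relative error)² to (δQ/Q)²:
  (½·δu/u)² = (0.5×0.0106)² = 2.83e-05
δQ/Q = √(2.83e-05) = 0.00532
Q = 26.2, so δQ = 0.00532 × 26.2 = 0.139.

0.139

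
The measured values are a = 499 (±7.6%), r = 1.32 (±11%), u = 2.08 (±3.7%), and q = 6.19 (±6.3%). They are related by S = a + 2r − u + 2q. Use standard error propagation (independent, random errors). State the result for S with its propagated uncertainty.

512 ± 37.9

Absolute uncertainties add in quadrature for a linear combination:
  (δa)² = 1440;  (2·δr)² = 0.0843;  (δu)² = 0.00592;  (2·δq)² = 0.608
δS = √(1440) = 37.9
S = 512.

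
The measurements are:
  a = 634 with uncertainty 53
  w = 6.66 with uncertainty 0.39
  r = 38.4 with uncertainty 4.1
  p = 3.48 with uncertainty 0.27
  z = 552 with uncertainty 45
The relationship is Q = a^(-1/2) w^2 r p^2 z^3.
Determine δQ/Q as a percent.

Each factor contributes (exponent × relative error)² to (δQ/Q)²:
  (−½·δa/a)² = (-0.5×0.0836)² = 0.00175;  (2·δw/w)² = (2×0.0586)² = 0.0137;  (1·δr/r)² = (1×0.107)² = 0.0114;  (2·δp/p)² = (2×0.0776)² = 0.0241;  (3·δz/z)² = (3×0.0815)² = 0.0598
δQ/Q = √(0.111) = 0.333

33.3%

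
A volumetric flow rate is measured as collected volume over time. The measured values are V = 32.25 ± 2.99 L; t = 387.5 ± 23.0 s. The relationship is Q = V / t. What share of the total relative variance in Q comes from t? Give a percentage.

29.1%

(δQ/Q)² = (1·δV/V)² + (-1·δt/t)²
  V term: (1×0.0927)² = 0.00860
  t term: (-1×0.0594)² = 0.00352
Total = 0.0121. Share from t = 0.00352/0.0121 = 0.291.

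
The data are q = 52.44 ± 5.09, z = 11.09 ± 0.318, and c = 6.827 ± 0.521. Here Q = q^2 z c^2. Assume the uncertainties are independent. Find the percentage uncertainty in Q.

24.9%

Since Q is a product/quotient, work with relative uncertainties:
  (2·δq/q)² = (2×0.0971)² = 0.0377;  (1·δz/z)² = (1×0.0287)² = 0.000822;  (2·δc/c)² = (2×0.0763)² = 0.0233
δQ/Q = √(0.0618) = 0.249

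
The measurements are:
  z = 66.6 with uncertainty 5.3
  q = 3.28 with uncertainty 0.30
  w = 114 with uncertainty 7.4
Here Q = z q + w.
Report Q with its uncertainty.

332 ± 27.5

Let p = z·q = 218. δp/p = √((1·δz/z)² + (1·δq/q)²) = √(0.00633 + 0.00837) = 0.121, so δp = 26.5.
Q = p + w: δQ = √(δp² + δw²) = √(701 + 54.8) = 27.5
Q = 332.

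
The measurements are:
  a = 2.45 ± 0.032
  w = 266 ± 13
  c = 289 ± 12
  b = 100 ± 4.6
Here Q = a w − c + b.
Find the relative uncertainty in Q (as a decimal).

0.0765

Let p = a·w = 652. δp/p = √((1·δa/a)² + (1·δw/w)²) = √(0.000171 + 0.00239) = 0.0506, so δp = 33.0.
Q = p − c + b: δQ = √(δp² + δc² + δb²) = √(1090 + 144 + 21.2) = 35.4
Q = 463, so δQ/Q = 35.4/463 = 0.0765.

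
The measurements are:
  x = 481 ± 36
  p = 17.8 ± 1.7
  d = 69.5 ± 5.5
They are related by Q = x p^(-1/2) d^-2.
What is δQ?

Each factor contributes (exponent × relative error)² to (δQ/Q)²:
  (1·δx/x)² = (1×0.0748)² = 0.00560;  (−½·δp/p)² = (-0.5×0.0955)² = 0.00228;  (-2·δd/d)² = (-2×0.0791)² = 0.0251
δQ/Q = √(0.0329) = 0.181
Q = 0.0236, so δQ = 0.181 × 0.0236 = 0.00428.

0.00428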